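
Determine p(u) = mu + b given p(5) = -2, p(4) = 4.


p(u) = mu + b. Using p(5)=-2, p(4)=4:
m = (-2 - 4)/(5 - 4) = -6/1 = -6
b = -2 - m*(5) = -2 + 30 = 28
p(u) = -6u + 28


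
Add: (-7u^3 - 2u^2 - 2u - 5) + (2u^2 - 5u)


Align terms by degree and add:
  -7u^3 - 2u^2 - 2u - 5
+ 2u^2 - 5u
= -7u^3 - 7u - 5


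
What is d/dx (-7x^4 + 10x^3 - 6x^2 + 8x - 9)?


Apply the power rule term by term:
  d/dx(-7x^4) = -28x^3
  d/dx(10x^3) = 30x^2
  d/dx(-6x^2) = -12x
  d/dx(8x) = 8
  d/dx(-9) = 0
p'(x) = -28x^3 + 30x^2 - 12x + 8


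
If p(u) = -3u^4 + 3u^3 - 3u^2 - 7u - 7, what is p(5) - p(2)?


p(5) = -1617
p(2) = -57
p(5) - p(2) = -1617 + 57 = -1560


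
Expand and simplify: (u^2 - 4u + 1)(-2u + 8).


Distribute each term of the first polynomial:
  (u^2)(-2u + 8) = -2u^3 + 8u^2
  (-4u)(-2u + 8) = 8u^2 - 32u
  (1)(-2u + 8) = -2u + 8
Sum: -2u^3 + 16u^2 - 34u + 8


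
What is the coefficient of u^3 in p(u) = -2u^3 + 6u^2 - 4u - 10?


Read off the coefficient of u^3: -2


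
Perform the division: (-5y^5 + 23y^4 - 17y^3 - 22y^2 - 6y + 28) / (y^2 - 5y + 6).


(-5y^5 + 23y^4 - 17y^3 - 22y^2 - 6y + 28) / (y^2 - 5y + 6)
Step 1: -5y^3 * (y^2 - 5y + 6) = -5y^5 + 25y^4 - 30y^3; subtract.
Step 2: -2y^2 * (y^2 - 5y + 6) = -2y^4 + 10y^3 - 12y^2; subtract.
Step 3: 3y * (y^2 - 5y + 6) = 3y^3 - 15y^2 + 18y; subtract.
Step 4: 5 * (y^2 - 5y + 6) = 5y^2 - 25y + 30; subtract.
Quotient: -5y^3 - 2y^2 + 3y + 5, Remainder: y - 2


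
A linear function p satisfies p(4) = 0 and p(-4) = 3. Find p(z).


p(z) = mz + b. Using p(4)=0, p(-4)=3:
m = (0 - 3)/(4 + 4) = -3/8 = -3/8
b = 0 - m*(4) = 0 + 3/2 = 3/2
p(z) = -(3/8)z + (3/2)


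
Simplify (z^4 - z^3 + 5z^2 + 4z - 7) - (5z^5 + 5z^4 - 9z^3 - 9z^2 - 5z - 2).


Distribute the minus sign:
  (z^4 - z^3 + 5z^2 + 4z - 7)
- (5z^5 + 5z^4 - 9z^3 - 9z^2 - 5z - 2)
Negate second polynomial: -5z^5 - 5z^4 + 9z^3 + 9z^2 + 5z + 2
Add: -5z^5 - 4z^4 + 8z^3 + 14z^2 + 9z - 5


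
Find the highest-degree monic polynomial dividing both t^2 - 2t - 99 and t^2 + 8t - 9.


Factor each:
  t^2 - 2t - 99 = (t + 9)(t - 11)
  t^2 + 8t - 9 = (t + 9)(t - 1)
Common monic factor: t + 9


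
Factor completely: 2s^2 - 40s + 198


Roots satisfy r1 + r2 = -b/a = 20 and r1*r2 = c/a = 99.
So r1 = 11, r2 = 9.
2s^2 - 40s + 198 = 2(s - r1)(s - r2) = 2(s - 11)(s - 9)


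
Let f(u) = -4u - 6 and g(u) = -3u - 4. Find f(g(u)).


Substitute g(u) into f:
f(g(u)) = -4*(-3u - 4) + (-6)
Expand and combine: 12u + 10


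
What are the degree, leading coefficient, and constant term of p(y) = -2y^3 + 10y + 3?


Highest power of y is 3, with coefficient -2. Constant term is 3.
Degree = 3, leading coefficient = -2, constant term = 3


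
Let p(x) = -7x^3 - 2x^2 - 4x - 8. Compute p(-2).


Using direct substitution:
  -7 * (-2)^3 = 56
  -2 * (-2)^2 = -8
  -4 * (-2)^1 = 8
  constant: -8
Sum = 56 - 8 + 8 - 8 = 48


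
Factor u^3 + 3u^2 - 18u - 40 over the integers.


Try integer roots (divisors of -40). u=-5: p(-5)=0.
Divide out (u + 5): quotient is u^2 - 2u - 8.
Factor the quadratic: (u + 2)(u - 4)
Result: (u + 5)(u + 2)(u - 4)


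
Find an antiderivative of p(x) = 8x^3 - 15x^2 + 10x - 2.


Reverse power rule on each term:
  ∫ 8x^3 dx = 2x^4
  ∫ -15x^2 dx = -5x^3
  ∫ 10x dx = 5x^2
  ∫ -2 dx = -2x
F(x) = 2x^4 - 5x^3 + 5x^2 - 2x + C


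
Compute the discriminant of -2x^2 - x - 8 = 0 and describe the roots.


D = b^2 - 4ac = (-1)^2 - 4(-2)(-8) = 1 - 64 = -63
Since D < 0: two complex conjugate roots (no real roots)


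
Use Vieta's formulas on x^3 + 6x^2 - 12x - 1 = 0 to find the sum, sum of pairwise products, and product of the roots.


Monic cubic x^3+bx^2+cx+d=0: sum=-b, pairwise sum=c, product=-d.
b=6, c=-12, d=-1
r1+r2+r3 = -6
r1r2+r1r3+r2r3 = -12
r1r2r3 = 1


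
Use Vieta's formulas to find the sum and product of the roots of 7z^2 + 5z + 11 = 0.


For az^2+bz+c=0: sum = -b/a, product = c/a.
a=7, b=5, c=11
Sum = -(5)/7 = -5/7
Product = (11)/7 = 11/7


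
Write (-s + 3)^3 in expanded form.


Expand (-s + 3)^3 by repeated multiplication:
  (-s + 3)^2 = s^2 - 6s + 9
= -s^3 + 9s^2 - 27s + 27


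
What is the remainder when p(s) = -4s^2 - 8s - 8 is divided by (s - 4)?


By the Remainder Theorem, the remainder equals p(4):
  -4*(4)^2 = -64
  -8*(4)^1 = -32
  constant: -8
Sum: -64 - 32 - 8 = -104


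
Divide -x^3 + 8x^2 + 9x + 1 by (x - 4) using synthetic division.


Synthetic division with c = 4. Coefficients: -1, 8, 9, 1
Bring down -1.
  -1 * 4 = -4; -4 + 8 = 4
  4 * 4 = 16; 16 + 9 = 25
  25 * 4 = 100; 100 + 1 = 101
Quotient: -x^2 + 4x + 25, Remainder: 101


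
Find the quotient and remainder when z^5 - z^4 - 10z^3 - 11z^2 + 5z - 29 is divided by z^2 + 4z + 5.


(z^5 - z^4 - 10z^3 - 11z^2 + 5z - 29) / (z^2 + 4z + 5)
Step 1: z^3 * (z^2 + 4z + 5) = z^5 + 4z^4 + 5z^3; subtract.
Step 2: -5z^2 * (z^2 + 4z + 5) = -5z^4 - 20z^3 - 25z^2; subtract.
Step 3: 5z * (z^2 + 4z + 5) = 5z^3 + 20z^2 + 25z; subtract.
Step 4: -6 * (z^2 + 4z + 5) = -6z^2 - 24z - 30; subtract.
Quotient: z^3 - 5z^2 + 5z - 6, Remainder: 4z + 1


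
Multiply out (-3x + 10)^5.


Expand (-3x + 10)^5 by repeated multiplication:
  (-3x + 10)^2 = 9x^2 - 60x + 100
  (-3x + 10)^3 = -27x^3 + 270x^2 - 900x + 1000
  (-3x + 10)^4 = 81x^4 - 1080x^3 + 5400x^2 - 12000x + 10000
= -243x^5 + 4050x^4 - 27000x^3 + 90000x^2 - 150000x + 100000


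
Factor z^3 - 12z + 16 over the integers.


Try integer roots (divisors of 16). z=2: p(2)=0.
Divide out (z - 2): quotient is z^2 + 2z - 8.
Factor the quadratic: (z - 2)(z + 4)
Result: (z - 2)(z - 2)(z + 4)


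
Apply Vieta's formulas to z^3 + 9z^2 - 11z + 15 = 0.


Monic cubic z^3+bz^2+cz+d=0: sum=-b, pairwise sum=c, product=-d.
b=9, c=-11, d=15
r1+r2+r3 = -9
r1r2+r1r3+r2r3 = -11
r1r2r3 = -15


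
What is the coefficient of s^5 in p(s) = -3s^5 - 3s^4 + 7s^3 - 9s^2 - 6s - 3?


Read off the coefficient of s^5: -3


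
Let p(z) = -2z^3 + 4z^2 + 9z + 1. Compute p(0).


Using direct substitution:
  -2 * (0)^3 = 0
  4 * (0)^2 = 0
  9 * (0)^1 = 0
  constant: 1
Sum = 0 + 0 + 0 + 1 = 1


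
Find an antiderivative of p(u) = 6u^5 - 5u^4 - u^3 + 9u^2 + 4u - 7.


Reverse power rule on each term:
  ∫ 6u^5 du = u^6
  ∫ -5u^4 du = -u^5
  ∫ -u^3 du = -(1/4)u^4
  ∫ 9u^2 du = 3u^3
  ∫ 4u du = 2u^2
  ∫ -7 du = -7u
F(u) = u^6 - u^5 - (1/4)u^4 + 3u^3 + 2u^2 - 7u + C


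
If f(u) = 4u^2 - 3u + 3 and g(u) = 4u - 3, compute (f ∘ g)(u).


Substitute g(u) into f:
f(g(u)) = 4*(4u - 3)^2 + (-3)*(4u - 3) + 3
(4u - 3)^2 = 16u^2 - 24u + 9
Expand and combine: 64u^2 - 108u + 48


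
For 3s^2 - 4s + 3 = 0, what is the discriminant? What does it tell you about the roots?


D = b^2 - 4ac = (-4)^2 - 4(3)(3) = 16 - 36 = -20
Since D < 0: two complex conjugate roots (no real roots)


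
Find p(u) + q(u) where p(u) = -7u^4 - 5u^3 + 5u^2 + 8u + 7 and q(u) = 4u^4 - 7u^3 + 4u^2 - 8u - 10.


Align terms by degree and add:
  -7u^4 - 5u^3 + 5u^2 + 8u + 7
+ 4u^4 - 7u^3 + 4u^2 - 8u - 10
= -3u^4 - 12u^3 + 9u^2 - 3


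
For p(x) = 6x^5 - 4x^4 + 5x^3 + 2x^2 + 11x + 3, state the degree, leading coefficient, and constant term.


Highest power of x is 5, with coefficient 6. Constant term is 3.
Degree = 5, leading coefficient = 6, constant term = 3


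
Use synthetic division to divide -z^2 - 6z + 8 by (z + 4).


Synthetic division with c = -4. Coefficients: -1, -6, 8
Bring down -1.
  -1 * -4 = 4; 4 - 6 = -2
  -2 * -4 = 8; 8 + 8 = 16
Quotient: -z - 2, Remainder: 16


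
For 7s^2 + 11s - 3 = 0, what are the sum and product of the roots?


For as^2+bs+c=0: sum = -b/a, product = c/a.
a=7, b=11, c=-3
Sum = -(11)/7 = -11/7
Product = (-3)/7 = -3/7


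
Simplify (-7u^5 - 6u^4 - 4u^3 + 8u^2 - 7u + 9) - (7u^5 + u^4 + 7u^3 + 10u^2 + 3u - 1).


Distribute the minus sign:
  (-7u^5 - 6u^4 - 4u^3 + 8u^2 - 7u + 9)
- (7u^5 + u^4 + 7u^3 + 10u^2 + 3u - 1)
Negate second polynomial: -7u^5 - u^4 - 7u^3 - 10u^2 - 3u + 1
Add: -14u^5 - 7u^4 - 11u^3 - 2u^2 - 10u + 10


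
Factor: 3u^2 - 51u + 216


Roots satisfy r1 + r2 = -b/a = 17 and r1*r2 = c/a = 72.
So r1 = 9, r2 = 8.
3u^2 - 51u + 216 = 3(u - r1)(u - r2) = 3(u - 9)(u - 8)


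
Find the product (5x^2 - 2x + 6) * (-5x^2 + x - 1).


Distribute each term of the first polynomial:
  (5x^2)(-5x^2 + x - 1) = -25x^4 + 5x^3 - 5x^2
  (-2x)(-5x^2 + x - 1) = 10x^3 - 2x^2 + 2x
  (6)(-5x^2 + x - 1) = -30x^2 + 6x - 6
Sum: -25x^4 + 15x^3 - 37x^2 + 8x - 6


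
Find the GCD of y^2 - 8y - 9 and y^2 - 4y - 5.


Factor each:
  y^2 - 8y - 9 = (y + 1)(y - 9)
  y^2 - 4y - 5 = (y + 1)(y - 5)
Common monic factor: y + 1


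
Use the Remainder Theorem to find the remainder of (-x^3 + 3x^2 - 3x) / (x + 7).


By the Remainder Theorem, the remainder equals p(-7):
  -1*(-7)^3 = 343
  3*(-7)^2 = 147
  -3*(-7)^1 = 21
  constant: 0
Sum: 343 + 147 + 21 + 0 = 511


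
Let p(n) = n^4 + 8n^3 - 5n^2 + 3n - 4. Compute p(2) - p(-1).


p(2) = 62
p(-1) = -19
p(2) - p(-1) = 62 + 19 = 81


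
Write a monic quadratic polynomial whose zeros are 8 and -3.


p(t) = (t - 8)(t + 3)
Expand: t^2 - 5t - 24


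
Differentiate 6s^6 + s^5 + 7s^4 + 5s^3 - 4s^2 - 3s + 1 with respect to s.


Apply the power rule term by term:
  d/ds(6s^6) = 36s^5
  d/ds(s^5) = 5s^4
  d/ds(7s^4) = 28s^3
  d/ds(5s^3) = 15s^2
  d/ds(-4s^2) = -8s
  d/ds(-3s) = -3
  d/ds(1) = 0
p'(s) = 36s^5 + 5s^4 + 28s^3 + 15s^2 - 8s - 3


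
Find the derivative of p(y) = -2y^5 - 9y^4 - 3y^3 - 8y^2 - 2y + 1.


Apply the power rule term by term:
  d/dy(-2y^5) = -10y^4
  d/dy(-9y^4) = -36y^3
  d/dy(-3y^3) = -9y^2
  d/dy(-8y^2) = -16y
  d/dy(-2y) = -2
  d/dy(1) = 0
p'(y) = -10y^4 - 36y^3 - 9y^2 - 16y - 2


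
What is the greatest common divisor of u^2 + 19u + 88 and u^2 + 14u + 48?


Factor each:
  u^2 + 19u + 88 = (u + 8)(u + 11)
  u^2 + 14u + 48 = (u + 8)(u + 6)
Common monic factor: u + 8


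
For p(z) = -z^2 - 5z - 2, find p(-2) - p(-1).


p(-2) = 4
p(-1) = 2
p(-2) - p(-1) = 4 - 2 = 2


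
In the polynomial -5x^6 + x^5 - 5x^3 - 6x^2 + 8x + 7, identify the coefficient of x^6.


Read off the coefficient of x^6: -5


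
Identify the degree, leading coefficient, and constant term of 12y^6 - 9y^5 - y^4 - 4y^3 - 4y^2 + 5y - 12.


Highest power of y is 6, with coefficient 12. Constant term is -12.
Degree = 6, leading coefficient = 12, constant term = -12


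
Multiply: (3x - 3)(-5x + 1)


Distribute each term of the first polynomial:
  (3x)(-5x + 1) = -15x^2 + 3x
  (-3)(-5x + 1) = 15x - 3
Sum: -15x^2 + 18x - 3


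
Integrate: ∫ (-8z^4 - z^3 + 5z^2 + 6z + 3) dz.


Reverse power rule on each term:
  ∫ -8z^4 dz = -(8/5)z^5
  ∫ -z^3 dz = -(1/4)z^4
  ∫ 5z^2 dz = (5/3)z^3
  ∫ 6z dz = 3z^2
  ∫ 3 dz = 3z
F(z) = -(8/5)z^5 - (1/4)z^4 + (5/3)z^3 + 3z^2 + 3z + C


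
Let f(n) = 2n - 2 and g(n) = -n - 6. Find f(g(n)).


Substitute g(n) into f:
f(g(n)) = 2*(-n - 6) + (-2)
Expand and combine: -2n - 14


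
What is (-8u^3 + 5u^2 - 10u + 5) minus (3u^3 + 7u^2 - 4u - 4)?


Distribute the minus sign:
  (-8u^3 + 5u^2 - 10u + 5)
- (3u^3 + 7u^2 - 4u - 4)
Negate second polynomial: -3u^3 - 7u^2 + 4u + 4
Add: -11u^3 - 2u^2 - 6u + 9


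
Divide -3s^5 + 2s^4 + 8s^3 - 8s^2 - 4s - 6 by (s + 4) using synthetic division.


Synthetic division with c = -4. Coefficients: -3, 2, 8, -8, -4, -6
Bring down -3.
  -3 * -4 = 12; 12 + 2 = 14
  14 * -4 = -56; -56 + 8 = -48
  -48 * -4 = 192; 192 - 8 = 184
  184 * -4 = -736; -736 - 4 = -740
  -740 * -4 = 2960; 2960 - 6 = 2954
Quotient: -3s^4 + 14s^3 - 48s^2 + 184s - 740, Remainder: 2954


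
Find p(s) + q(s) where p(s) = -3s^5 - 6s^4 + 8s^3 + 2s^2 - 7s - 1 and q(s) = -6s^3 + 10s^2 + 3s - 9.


Align terms by degree and add:
  -3s^5 - 6s^4 + 8s^3 + 2s^2 - 7s - 1
  -6s^3 + 10s^2 + 3s - 9
= -3s^5 - 6s^4 + 2s^3 + 12s^2 - 4s - 10


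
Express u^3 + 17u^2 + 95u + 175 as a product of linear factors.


Try integer roots (divisors of 175). u=-5: p(-5)=0.
Divide out (u + 5): quotient is u^2 + 12u + 35.
Factor the quadratic: (u + 5)(u + 7)
Result: (u + 5)(u + 5)(u + 7)


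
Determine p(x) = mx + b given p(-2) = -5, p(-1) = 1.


p(x) = mx + b. Using p(-2)=-5, p(-1)=1:
m = (-5 - 1)/(-2 + 1) = -6/-1 = 6
b = -5 - m*(-2) = -5 + 12 = 7
p(x) = 6x + 7


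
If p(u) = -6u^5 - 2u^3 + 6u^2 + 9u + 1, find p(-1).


Using direct substitution:
  -6 * (-1)^5 = 6
  0 * (-1)^4 = 0
  -2 * (-1)^3 = 2
  6 * (-1)^2 = 6
  9 * (-1)^1 = -9
  constant: 1
Sum = 6 + 0 + 2 + 6 - 9 + 1 = 6


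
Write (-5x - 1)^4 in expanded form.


Expand (-5x - 1)^4 by repeated multiplication:
  (-5x - 1)^2 = 25x^2 + 10x + 1
  (-5x - 1)^3 = -125x^3 - 75x^2 - 15x - 1
= 625x^4 + 500x^3 + 150x^2 + 20x + 1


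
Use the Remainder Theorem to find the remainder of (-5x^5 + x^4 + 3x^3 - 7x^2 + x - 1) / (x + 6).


By the Remainder Theorem, the remainder equals p(-6):
  -5*(-6)^5 = 38880
  1*(-6)^4 = 1296
  3*(-6)^3 = -648
  -7*(-6)^2 = -252
  1*(-6)^1 = -6
  constant: -1
Sum: 38880 + 1296 - 648 - 252 - 6 - 1 = 39269


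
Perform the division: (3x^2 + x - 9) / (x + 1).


(3x^2 + x - 9) / (x + 1)
Step 1: 3x * (x + 1) = 3x^2 + 3x; subtract.
Step 2: -2 * (x + 1) = -2x - 2; subtract.
Quotient: 3x - 2, Remainder: -7


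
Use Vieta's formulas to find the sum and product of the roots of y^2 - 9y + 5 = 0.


For ay^2+by+c=0: sum = -b/a, product = c/a.
a=1, b=-9, c=5
Sum = -(-9)/1 = 9
Product = (5)/1 = 5


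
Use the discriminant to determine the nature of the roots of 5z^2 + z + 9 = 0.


D = b^2 - 4ac = (1)^2 - 4(5)(9) = 1 - 180 = -179
Since D < 0: two complex conjugate roots (no real roots)


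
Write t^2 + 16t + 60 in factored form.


Roots satisfy r1 + r2 = -b/a = -16 and r1*r2 = c/a = 60.
So r1 = -6, r2 = -10.
t^2 + 16t + 60 = (t - r1)(t - r2) = (t + 6)(t + 10)


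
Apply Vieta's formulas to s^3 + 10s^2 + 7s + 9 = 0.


Monic cubic s^3+bs^2+cs+d=0: sum=-b, pairwise sum=c, product=-d.
b=10, c=7, d=9
r1+r2+r3 = -10
r1r2+r1r3+r2r3 = 7
r1r2r3 = -9


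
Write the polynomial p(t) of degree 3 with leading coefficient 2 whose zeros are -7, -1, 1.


p(t) = 2(t + 7)(t + 1)(t - 1)
Expand: 2t^3 + 14t^2 - 2t - 14


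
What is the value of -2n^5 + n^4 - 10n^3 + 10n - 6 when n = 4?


Using direct substitution:
  -2 * (4)^5 = -2048
  1 * (4)^4 = 256
  -10 * (4)^3 = -640
  0 * (4)^2 = 0
  10 * (4)^1 = 40
  constant: -6
Sum = -2048 + 256 - 640 + 0 + 40 - 6 = -2398


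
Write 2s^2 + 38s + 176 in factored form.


Roots satisfy r1 + r2 = -b/a = -19 and r1*r2 = c/a = 88.
So r1 = -8, r2 = -11.
2s^2 + 38s + 176 = 2(s - r1)(s - r2) = 2(s + 8)(s + 11)


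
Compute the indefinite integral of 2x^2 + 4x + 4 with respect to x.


Reverse power rule on each term:
  ∫ 2x^2 dx = (2/3)x^3
  ∫ 4x dx = 2x^2
  ∫ 4 dx = 4x
F(x) = (2/3)x^3 + 2x^2 + 4x + C


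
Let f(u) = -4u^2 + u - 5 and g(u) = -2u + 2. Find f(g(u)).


Substitute g(u) into f:
f(g(u)) = -4*(-2u + 2)^2 + 1*(-2u + 2) + (-5)
(-2u + 2)^2 = 4u^2 - 8u + 4
Expand and combine: -16u^2 + 30u - 19


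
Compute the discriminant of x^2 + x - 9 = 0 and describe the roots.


D = b^2 - 4ac = (1)^2 - 4(1)(-9) = 1 + 36 = 37
Since D > 0: two distinct irrational roots


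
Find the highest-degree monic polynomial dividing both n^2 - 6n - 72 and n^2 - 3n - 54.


Factor each:
  n^2 - 6n - 72 = (n + 6)(n - 12)
  n^2 - 3n - 54 = (n + 6)(n - 9)
Common monic factor: n + 6


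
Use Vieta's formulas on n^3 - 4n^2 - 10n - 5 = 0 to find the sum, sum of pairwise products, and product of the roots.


Monic cubic n^3+bn^2+cn+d=0: sum=-b, pairwise sum=c, product=-d.
b=-4, c=-10, d=-5
r1+r2+r3 = 4
r1r2+r1r3+r2r3 = -10
r1r2r3 = 5


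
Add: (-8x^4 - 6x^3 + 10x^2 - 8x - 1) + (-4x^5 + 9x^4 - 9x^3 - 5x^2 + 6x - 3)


Align terms by degree and add:
  -8x^4 - 6x^3 + 10x^2 - 8x - 1
  -4x^5 + 9x^4 - 9x^3 - 5x^2 + 6x - 3
= -4x^5 + x^4 - 15x^3 + 5x^2 - 2x - 4


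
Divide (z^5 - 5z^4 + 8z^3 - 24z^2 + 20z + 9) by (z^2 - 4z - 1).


(z^5 - 5z^4 + 8z^3 - 24z^2 + 20z + 9) / (z^2 - 4z - 1)
Step 1: z^3 * (z^2 - 4z - 1) = z^5 - 4z^4 - z^3; subtract.
Step 2: -z^2 * (z^2 - 4z - 1) = -z^4 + 4z^3 + z^2; subtract.
Step 3: 5z * (z^2 - 4z - 1) = 5z^3 - 20z^2 - 5z; subtract.
Step 4: -5 * (z^2 - 4z - 1) = -5z^2 + 20z + 5; subtract.
Quotient: z^3 - z^2 + 5z - 5, Remainder: 5z + 4


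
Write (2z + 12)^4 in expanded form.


Expand (2z + 12)^4 by repeated multiplication:
  (2z + 12)^2 = 4z^2 + 48z + 144
  (2z + 12)^3 = 8z^3 + 144z^2 + 864z + 1728
= 16z^4 + 384z^3 + 3456z^2 + 13824z + 20736


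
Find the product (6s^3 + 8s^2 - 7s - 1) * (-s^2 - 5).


Distribute each term of the first polynomial:
  (6s^3)(-s^2 - 5) = -6s^5 - 30s^3
  (8s^2)(-s^2 - 5) = -8s^4 - 40s^2
  (-7s)(-s^2 - 5) = 7s^3 + 35s
  (-1)(-s^2 - 5) = s^2 + 5
Sum: -6s^5 - 8s^4 - 23s^3 - 39s^2 + 35s + 5


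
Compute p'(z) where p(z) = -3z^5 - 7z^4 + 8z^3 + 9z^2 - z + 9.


Apply the power rule term by term:
  d/dz(-3z^5) = -15z^4
  d/dz(-7z^4) = -28z^3
  d/dz(8z^3) = 24z^2
  d/dz(9z^2) = 18z
  d/dz(-z) = -1
  d/dz(9) = 0
p'(z) = -15z^4 - 28z^3 + 24z^2 + 18z - 1


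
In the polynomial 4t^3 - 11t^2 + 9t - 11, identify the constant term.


Read off the constant term: -11


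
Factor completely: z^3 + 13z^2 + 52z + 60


Try integer roots (divisors of 60). z=-6: p(-6)=0.
Divide out (z + 6): quotient is z^2 + 7z + 10.
Factor the quadratic: (z + 2)(z + 5)
Result: (z + 6)(z + 2)(z + 5)


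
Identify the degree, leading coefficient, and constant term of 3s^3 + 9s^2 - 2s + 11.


Highest power of s is 3, with coefficient 3. Constant term is 11.
Degree = 3, leading coefficient = 3, constant term = 11


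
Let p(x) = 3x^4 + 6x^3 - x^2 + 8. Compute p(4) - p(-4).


p(4) = 1144
p(-4) = 376
p(4) - p(-4) = 1144 - 376 = 768


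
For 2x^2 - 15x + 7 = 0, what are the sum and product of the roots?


For ax^2+bx+c=0: sum = -b/a, product = c/a.
a=2, b=-15, c=7
Sum = -(-15)/2 = 15/2
Product = (7)/2 = 7/2


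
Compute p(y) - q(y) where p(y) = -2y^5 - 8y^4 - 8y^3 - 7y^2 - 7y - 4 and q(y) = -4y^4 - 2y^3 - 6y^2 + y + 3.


Distribute the minus sign:
  (-2y^5 - 8y^4 - 8y^3 - 7y^2 - 7y - 4)
- (-4y^4 - 2y^3 - 6y^2 + y + 3)
Negate second polynomial: 4y^4 + 2y^3 + 6y^2 - y - 3
Add: -2y^5 - 4y^4 - 6y^3 - y^2 - 8y - 7


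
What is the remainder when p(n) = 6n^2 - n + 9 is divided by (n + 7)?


By the Remainder Theorem, the remainder equals p(-7):
  6*(-7)^2 = 294
  -1*(-7)^1 = 7
  constant: 9
Sum: 294 + 7 + 9 = 310


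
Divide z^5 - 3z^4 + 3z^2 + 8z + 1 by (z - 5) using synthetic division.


Synthetic division with c = 5. Coefficients: 1, -3, 0, 3, 8, 1
Bring down 1.
  1 * 5 = 5; 5 - 3 = 2
  2 * 5 = 10; 10 + 0 = 10
  10 * 5 = 50; 50 + 3 = 53
  53 * 5 = 265; 265 + 8 = 273
  273 * 5 = 1365; 1365 + 1 = 1366
Quotient: z^4 + 2z^3 + 10z^2 + 53z + 273, Remainder: 1366


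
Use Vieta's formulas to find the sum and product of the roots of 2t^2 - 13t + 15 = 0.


For at^2+bt+c=0: sum = -b/a, product = c/a.
a=2, b=-13, c=15
Sum = -(-13)/2 = 13/2
Product = (15)/2 = 15/2


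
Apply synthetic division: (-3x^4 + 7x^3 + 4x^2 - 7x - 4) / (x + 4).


Synthetic division with c = -4. Coefficients: -3, 7, 4, -7, -4
Bring down -3.
  -3 * -4 = 12; 12 + 7 = 19
  19 * -4 = -76; -76 + 4 = -72
  -72 * -4 = 288; 288 - 7 = 281
  281 * -4 = -1124; -1124 - 4 = -1128
Quotient: -3x^3 + 19x^2 - 72x + 281, Remainder: -1128


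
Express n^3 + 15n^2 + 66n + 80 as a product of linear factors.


Try integer roots (divisors of 80). n=-8: p(-8)=0.
Divide out (n + 8): quotient is n^2 + 7n + 10.
Factor the quadratic: (n + 5)(n + 2)
Result: (n + 8)(n + 5)(n + 2)


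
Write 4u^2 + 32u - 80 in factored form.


Roots satisfy r1 + r2 = -b/a = -8 and r1*r2 = c/a = -20.
So r1 = -10, r2 = 2.
4u^2 + 32u - 80 = 4(u - r1)(u - r2) = 4(u + 10)(u - 2)


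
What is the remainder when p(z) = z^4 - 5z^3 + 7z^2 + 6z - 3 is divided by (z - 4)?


By the Remainder Theorem, the remainder equals p(4):
  1*(4)^4 = 256
  -5*(4)^3 = -320
  7*(4)^2 = 112
  6*(4)^1 = 24
  constant: -3
Sum: 256 - 320 + 112 + 24 - 3 = 69


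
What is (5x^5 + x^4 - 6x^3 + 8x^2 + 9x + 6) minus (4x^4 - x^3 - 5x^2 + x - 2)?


Distribute the minus sign:
  (5x^5 + x^4 - 6x^3 + 8x^2 + 9x + 6)
- (4x^4 - x^3 - 5x^2 + x - 2)
Negate second polynomial: -4x^4 + x^3 + 5x^2 - x + 2
Add: 5x^5 - 3x^4 - 5x^3 + 13x^2 + 8x + 8


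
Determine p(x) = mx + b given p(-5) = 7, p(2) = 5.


p(x) = mx + b. Using p(-5)=7, p(2)=5:
m = (7 - 5)/(-5 - 2) = 2/-7 = -2/7
b = 7 - m*(-5) = 7 - 10/7 = 39/7
p(x) = -(2/7)x + (39/7)


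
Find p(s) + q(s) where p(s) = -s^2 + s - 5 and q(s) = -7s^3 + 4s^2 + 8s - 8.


Align terms by degree and add:
  -s^2 + s - 5
  -7s^3 + 4s^2 + 8s - 8
= -7s^3 + 3s^2 + 9s - 13


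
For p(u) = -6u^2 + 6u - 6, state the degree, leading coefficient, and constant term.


Highest power of u is 2, with coefficient -6. Constant term is -6.
Degree = 2, leading coefficient = -6, constant term = -6


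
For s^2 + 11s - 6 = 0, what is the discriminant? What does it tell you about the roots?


D = b^2 - 4ac = (11)^2 - 4(1)(-6) = 121 + 24 = 145
Since D > 0: two distinct irrational roots


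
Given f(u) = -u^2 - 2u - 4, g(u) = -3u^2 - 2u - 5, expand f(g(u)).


Substitute g(u) into f:
f(g(u)) = -1*(-3u^2 - 2u - 5)^2 + (-2)*(-3u^2 - 2u - 5) + (-4)
(-3u^2 - 2u - 5)^2 = 9u^4 + 12u^3 + 34u^2 + 20u + 25
Expand and combine: -9u^4 - 12u^3 - 28u^2 - 16u - 19


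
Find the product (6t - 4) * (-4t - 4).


Distribute each term of the first polynomial:
  (6t)(-4t - 4) = -24t^2 - 24t
  (-4)(-4t - 4) = 16t + 16
Sum: -24t^2 - 8t + 16


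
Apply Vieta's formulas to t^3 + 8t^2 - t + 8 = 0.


Monic cubic t^3+bt^2+ct+d=0: sum=-b, pairwise sum=c, product=-d.
b=8, c=-1, d=8
r1+r2+r3 = -8
r1r2+r1r3+r2r3 = -1
r1r2r3 = -8


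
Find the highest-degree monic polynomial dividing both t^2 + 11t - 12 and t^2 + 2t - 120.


Factor each:
  t^2 + 11t - 12 = (t + 12)(t - 1)
  t^2 + 2t - 120 = (t + 12)(t - 10)
Common monic factor: t + 12


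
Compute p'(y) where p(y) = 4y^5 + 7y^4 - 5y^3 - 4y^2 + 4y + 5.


Apply the power rule term by term:
  d/dy(4y^5) = 20y^4
  d/dy(7y^4) = 28y^3
  d/dy(-5y^3) = -15y^2
  d/dy(-4y^2) = -8y
  d/dy(4y) = 4
  d/dy(5) = 0
p'(y) = 20y^4 + 28y^3 - 15y^2 - 8y + 4


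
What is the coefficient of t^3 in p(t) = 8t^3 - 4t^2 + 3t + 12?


Read off the coefficient of t^3: 8


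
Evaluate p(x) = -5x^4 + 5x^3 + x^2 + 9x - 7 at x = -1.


Using direct substitution:
  -5 * (-1)^4 = -5
  5 * (-1)^3 = -5
  1 * (-1)^2 = 1
  9 * (-1)^1 = -9
  constant: -7
Sum = -5 - 5 + 1 - 9 - 7 = -25


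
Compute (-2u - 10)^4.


Expand (-2u - 10)^4 by repeated multiplication:
  (-2u - 10)^2 = 4u^2 + 40u + 100
  (-2u - 10)^3 = -8u^3 - 120u^2 - 600u - 1000
= 16u^4 + 320u^3 + 2400u^2 + 8000u + 10000


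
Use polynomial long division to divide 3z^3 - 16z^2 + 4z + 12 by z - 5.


(3z^3 - 16z^2 + 4z + 12) / (z - 5)
Step 1: 3z^2 * (z - 5) = 3z^3 - 15z^2; subtract.
Step 2: -z * (z - 5) = -z^2 + 5z; subtract.
Step 3: -1 * (z - 5) = -z + 5; subtract.
Quotient: 3z^2 - z - 1, Remainder: 7


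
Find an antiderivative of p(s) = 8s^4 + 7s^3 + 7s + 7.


Reverse power rule on each term:
  ∫ 8s^4 ds = (8/5)s^5
  ∫ 7s^3 ds = (7/4)s^4
  ∫ 7s ds = (7/2)s^2
  ∫ 7 ds = 7s
F(s) = (8/5)s^5 + (7/4)s^4 + (7/2)s^2 + 7s + C


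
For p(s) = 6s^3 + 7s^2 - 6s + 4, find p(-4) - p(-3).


p(-4) = -244
p(-3) = -77
p(-4) - p(-3) = -244 + 77 = -167


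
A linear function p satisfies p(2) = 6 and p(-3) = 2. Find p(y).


p(y) = my + b. Using p(2)=6, p(-3)=2:
m = (6 - 2)/(2 + 3) = 4/5 = 4/5
b = 6 - m*(2) = 6 - 8/5 = 22/5
p(y) = (4/5)y + (22/5)


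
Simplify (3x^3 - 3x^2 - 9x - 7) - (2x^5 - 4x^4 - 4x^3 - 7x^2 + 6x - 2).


Distribute the minus sign:
  (3x^3 - 3x^2 - 9x - 7)
- (2x^5 - 4x^4 - 4x^3 - 7x^2 + 6x - 2)
Negate second polynomial: -2x^5 + 4x^4 + 4x^3 + 7x^2 - 6x + 2
Add: -2x^5 + 4x^4 + 7x^3 + 4x^2 - 15x - 5


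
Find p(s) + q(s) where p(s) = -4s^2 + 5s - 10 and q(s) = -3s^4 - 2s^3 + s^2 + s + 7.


Align terms by degree and add:
  -4s^2 + 5s - 10
  -3s^4 - 2s^3 + s^2 + s + 7
= -3s^4 - 2s^3 - 3s^2 + 6s - 3


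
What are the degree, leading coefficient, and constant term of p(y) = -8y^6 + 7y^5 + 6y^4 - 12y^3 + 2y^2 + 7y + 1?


Highest power of y is 6, with coefficient -8. Constant term is 1.
Degree = 6, leading coefficient = -8, constant term = 1


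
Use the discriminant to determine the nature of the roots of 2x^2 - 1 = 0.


D = b^2 - 4ac = (0)^2 - 4(2)(-1) = 0 + 8 = 8
Since D > 0: two distinct irrational roots


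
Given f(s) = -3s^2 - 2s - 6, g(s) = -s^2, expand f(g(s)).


Substitute g(s) into f:
f(g(s)) = -3*(-s^2)^2 + (-2)*(-s^2) + (-6)
(-s^2)^2 = s^4
Expand and combine: -3s^4 + 2s^2 - 6


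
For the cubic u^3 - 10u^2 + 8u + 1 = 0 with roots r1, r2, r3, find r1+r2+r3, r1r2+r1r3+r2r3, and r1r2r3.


Monic cubic u^3+bu^2+cu+d=0: sum=-b, pairwise sum=c, product=-d.
b=-10, c=8, d=1
r1+r2+r3 = 10
r1r2+r1r3+r2r3 = 8
r1r2r3 = -1


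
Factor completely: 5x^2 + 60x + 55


Roots satisfy r1 + r2 = -b/a = -12 and r1*r2 = c/a = 11.
So r1 = -11, r2 = -1.
5x^2 + 60x + 55 = 5(x - r1)(x - r2) = 5(x + 11)(x + 1)


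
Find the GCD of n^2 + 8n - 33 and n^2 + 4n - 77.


Factor each:
  n^2 + 8n - 33 = (n + 11)(n - 3)
  n^2 + 4n - 77 = (n + 11)(n - 7)
Common monic factor: n + 11


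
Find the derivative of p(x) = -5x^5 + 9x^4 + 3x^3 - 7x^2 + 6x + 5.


Apply the power rule term by term:
  d/dx(-5x^5) = -25x^4
  d/dx(9x^4) = 36x^3
  d/dx(3x^3) = 9x^2
  d/dx(-7x^2) = -14x
  d/dx(6x) = 6
  d/dx(5) = 0
p'(x) = -25x^4 + 36x^3 + 9x^2 - 14x + 6


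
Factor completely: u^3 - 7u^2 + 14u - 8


Try integer roots (divisors of -8). u=4: p(4)=0.
Divide out (u - 4): quotient is u^2 - 3u + 2.
Factor the quadratic: (u - 2)(u - 1)
Result: (u - 4)(u - 2)(u - 1)


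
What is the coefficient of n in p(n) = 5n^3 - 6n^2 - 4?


Read off the coefficient of n: 0


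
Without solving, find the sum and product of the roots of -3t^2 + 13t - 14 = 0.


For at^2+bt+c=0: sum = -b/a, product = c/a.
a=-3, b=13, c=-14
Sum = -(13)/-3 = 13/3
Product = (-14)/-3 = 14/3


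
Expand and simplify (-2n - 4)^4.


Expand (-2n - 4)^4 by repeated multiplication:
  (-2n - 4)^2 = 4n^2 + 16n + 16
  (-2n - 4)^3 = -8n^3 - 48n^2 - 96n - 64
= 16n^4 + 128n^3 + 384n^2 + 512n + 256


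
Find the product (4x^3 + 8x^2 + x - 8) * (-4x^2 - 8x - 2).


Distribute each term of the first polynomial:
  (4x^3)(-4x^2 - 8x - 2) = -16x^5 - 32x^4 - 8x^3
  (8x^2)(-4x^2 - 8x - 2) = -32x^4 - 64x^3 - 16x^2
  (x)(-4x^2 - 8x - 2) = -4x^3 - 8x^2 - 2x
  (-8)(-4x^2 - 8x - 2) = 32x^2 + 64x + 16
Sum: -16x^5 - 64x^4 - 76x^3 + 8x^2 + 62x + 16


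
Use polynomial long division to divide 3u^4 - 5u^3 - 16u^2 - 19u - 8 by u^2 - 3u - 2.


(3u^4 - 5u^3 - 16u^2 - 19u - 8) / (u^2 - 3u - 2)
Step 1: 3u^2 * (u^2 - 3u - 2) = 3u^4 - 9u^3 - 6u^2; subtract.
Step 2: 4u * (u^2 - 3u - 2) = 4u^3 - 12u^2 - 8u; subtract.
Step 3: 2 * (u^2 - 3u - 2) = 2u^2 - 6u - 4; subtract.
Quotient: 3u^2 + 4u + 2, Remainder: -5u - 4


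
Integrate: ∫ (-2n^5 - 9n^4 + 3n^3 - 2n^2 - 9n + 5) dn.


Reverse power rule on each term:
  ∫ -2n^5 dn = -(1/3)n^6
  ∫ -9n^4 dn = -(9/5)n^5
  ∫ 3n^3 dn = (3/4)n^4
  ∫ -2n^2 dn = -(2/3)n^3
  ∫ -9n dn = -(9/2)n^2
  ∫ 5 dn = 5n
F(n) = -(1/3)n^6 - (9/5)n^5 + (3/4)n^4 - (2/3)n^3 - (9/2)n^2 + 5n + C


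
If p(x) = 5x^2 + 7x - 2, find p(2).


Using direct substitution:
  5 * (2)^2 = 20
  7 * (2)^1 = 14
  constant: -2
Sum = 20 + 14 - 2 = 32


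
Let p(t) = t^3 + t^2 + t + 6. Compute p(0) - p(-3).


p(0) = 6
p(-3) = -15
p(0) - p(-3) = 6 + 15 = 21


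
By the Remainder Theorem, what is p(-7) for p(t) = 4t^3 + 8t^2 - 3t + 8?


By the Remainder Theorem, the remainder equals p(-7):
  4*(-7)^3 = -1372
  8*(-7)^2 = 392
  -3*(-7)^1 = 21
  constant: 8
Sum: -1372 + 392 + 21 + 8 = -951


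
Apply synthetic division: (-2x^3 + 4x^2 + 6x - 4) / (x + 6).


Synthetic division with c = -6. Coefficients: -2, 4, 6, -4
Bring down -2.
  -2 * -6 = 12; 12 + 4 = 16
  16 * -6 = -96; -96 + 6 = -90
  -90 * -6 = 540; 540 - 4 = 536
Quotient: -2x^2 + 16x - 90, Remainder: 536


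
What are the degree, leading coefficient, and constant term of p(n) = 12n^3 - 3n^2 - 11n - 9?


Highest power of n is 3, with coefficient 12. Constant term is -9.
Degree = 3, leading coefficient = 12, constant term = -9


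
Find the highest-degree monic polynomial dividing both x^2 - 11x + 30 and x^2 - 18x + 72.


Factor each:
  x^2 - 11x + 30 = (x - 6)(x - 5)
  x^2 - 18x + 72 = (x - 6)(x - 12)
Common monic factor: x - 6


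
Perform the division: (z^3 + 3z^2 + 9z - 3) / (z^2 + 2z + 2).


(z^3 + 3z^2 + 9z - 3) / (z^2 + 2z + 2)
Step 1: z * (z^2 + 2z + 2) = z^3 + 2z^2 + 2z; subtract.
Step 2: 1 * (z^2 + 2z + 2) = z^2 + 2z + 2; subtract.
Quotient: z + 1, Remainder: 5z - 5


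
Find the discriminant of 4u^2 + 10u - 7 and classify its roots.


D = b^2 - 4ac = (10)^2 - 4(4)(-7) = 100 + 112 = 212
Since D > 0: two distinct irrational roots


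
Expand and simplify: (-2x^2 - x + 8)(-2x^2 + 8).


Distribute each term of the first polynomial:
  (-2x^2)(-2x^2 + 8) = 4x^4 - 16x^2
  (-x)(-2x^2 + 8) = 2x^3 - 8x
  (8)(-2x^2 + 8) = -16x^2 + 64
Sum: 4x^4 + 2x^3 - 32x^2 - 8x + 64


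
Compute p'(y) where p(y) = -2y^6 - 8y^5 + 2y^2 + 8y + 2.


Apply the power rule term by term:
  d/dy(-2y^6) = -12y^5
  d/dy(-8y^5) = -40y^4
  d/dy(2y^2) = 4y
  d/dy(8y) = 8
  d/dy(2) = 0
p'(y) = -12y^5 - 40y^4 + 4y + 8


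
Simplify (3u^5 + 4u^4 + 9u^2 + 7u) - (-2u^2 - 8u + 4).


Distribute the minus sign:
  (3u^5 + 4u^4 + 9u^2 + 7u)
- (-2u^2 - 8u + 4)
Negate second polynomial: 2u^2 + 8u - 4
Add: 3u^5 + 4u^4 + 11u^2 + 15u - 4


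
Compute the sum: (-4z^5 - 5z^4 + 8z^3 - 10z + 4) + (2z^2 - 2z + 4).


Align terms by degree and add:
  -4z^5 - 5z^4 + 8z^3 - 10z + 4
+ 2z^2 - 2z + 4
= -4z^5 - 5z^4 + 8z^3 + 2z^2 - 12z + 8


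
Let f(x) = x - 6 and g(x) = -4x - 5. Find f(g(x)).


Substitute g(x) into f:
f(g(x)) = 1*(-4x - 5) + (-6)
Expand and combine: -4x - 11


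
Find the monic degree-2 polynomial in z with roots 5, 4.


p(z) = (z - 5)(z - 4)
Expand: z^2 - 9z + 20


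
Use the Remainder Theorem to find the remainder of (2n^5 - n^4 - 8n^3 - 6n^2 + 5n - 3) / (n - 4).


By the Remainder Theorem, the remainder equals p(4):
  2*(4)^5 = 2048
  -1*(4)^4 = -256
  -8*(4)^3 = -512
  -6*(4)^2 = -96
  5*(4)^1 = 20
  constant: -3
Sum: 2048 - 256 - 512 - 96 + 20 - 3 = 1201


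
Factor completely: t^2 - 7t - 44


Roots satisfy r1 + r2 = -b/a = 7 and r1*r2 = c/a = -44.
So r1 = 11, r2 = -4.
t^2 - 7t - 44 = (t - r1)(t - r2) = (t - 11)(t + 4)


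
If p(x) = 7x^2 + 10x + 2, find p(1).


Using direct substitution:
  7 * (1)^2 = 7
  10 * (1)^1 = 10
  constant: 2
Sum = 7 + 10 + 2 = 19


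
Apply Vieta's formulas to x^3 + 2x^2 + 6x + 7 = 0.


Monic cubic x^3+bx^2+cx+d=0: sum=-b, pairwise sum=c, product=-d.
b=2, c=6, d=7
r1+r2+r3 = -2
r1r2+r1r3+r2r3 = 6
r1r2r3 = -7


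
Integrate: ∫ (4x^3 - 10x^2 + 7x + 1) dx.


Reverse power rule on each term:
  ∫ 4x^3 dx = x^4
  ∫ -10x^2 dx = -(10/3)x^3
  ∫ 7x dx = (7/2)x^2
  ∫ 1 dx = x
F(x) = x^4 - (10/3)x^3 + (7/2)x^2 + x + C


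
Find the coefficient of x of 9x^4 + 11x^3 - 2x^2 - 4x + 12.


Read off the coefficient of x: -4


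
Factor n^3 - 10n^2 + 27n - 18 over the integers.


Try integer roots (divisors of -18). n=1: p(1)=0.
Divide out (n - 1): quotient is n^2 - 9n + 18.
Factor the quadratic: (n - 3)(n - 6)
Result: (n - 1)(n - 3)(n - 6)


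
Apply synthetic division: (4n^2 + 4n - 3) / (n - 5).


Synthetic division with c = 5. Coefficients: 4, 4, -3
Bring down 4.
  4 * 5 = 20; 20 + 4 = 24
  24 * 5 = 120; 120 - 3 = 117
Quotient: 4n + 24, Remainder: 117


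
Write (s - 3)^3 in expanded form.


Expand (s - 3)^3 by repeated multiplication:
  (s - 3)^2 = s^2 - 6s + 9
= s^3 - 9s^2 + 27s - 27


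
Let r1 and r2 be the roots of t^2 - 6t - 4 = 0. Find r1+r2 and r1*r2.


For at^2+bt+c=0: sum = -b/a, product = c/a.
a=1, b=-6, c=-4
Sum = -(-6)/1 = 6
Product = (-4)/1 = -4


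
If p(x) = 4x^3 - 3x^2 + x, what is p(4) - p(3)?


p(4) = 212
p(3) = 84
p(4) - p(3) = 212 - 84 = 128


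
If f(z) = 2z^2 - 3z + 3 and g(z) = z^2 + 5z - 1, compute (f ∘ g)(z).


Substitute g(z) into f:
f(g(z)) = 2*(z^2 + 5z - 1)^2 + (-3)*(z^2 + 5z - 1) + 3
(z^2 + 5z - 1)^2 = z^4 + 10z^3 + 23z^2 - 10z + 1
Expand and combine: 2z^4 + 20z^3 + 43z^2 - 35z + 8


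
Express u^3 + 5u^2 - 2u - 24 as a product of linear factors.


Try integer roots (divisors of -24). u=-3: p(-3)=0.
Divide out (u + 3): quotient is u^2 + 2u - 8.
Factor the quadratic: (u + 4)(u - 2)
Result: (u + 3)(u + 4)(u - 2)


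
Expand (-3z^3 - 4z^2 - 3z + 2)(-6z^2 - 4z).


Distribute each term of the first polynomial:
  (-3z^3)(-6z^2 - 4z) = 18z^5 + 12z^4
  (-4z^2)(-6z^2 - 4z) = 24z^4 + 16z^3
  (-3z)(-6z^2 - 4z) = 18z^3 + 12z^2
  (2)(-6z^2 - 4z) = -12z^2 - 8z
Sum: 18z^5 + 36z^4 + 34z^3 - 8z


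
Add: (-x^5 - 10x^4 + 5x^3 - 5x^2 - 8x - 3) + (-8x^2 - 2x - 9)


Align terms by degree and add:
  -x^5 - 10x^4 + 5x^3 - 5x^2 - 8x - 3
  -8x^2 - 2x - 9
= -x^5 - 10x^4 + 5x^3 - 13x^2 - 10x - 12


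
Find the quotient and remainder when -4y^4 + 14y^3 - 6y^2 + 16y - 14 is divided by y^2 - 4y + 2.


(-4y^4 + 14y^3 - 6y^2 + 16y - 14) / (y^2 - 4y + 2)
Step 1: -4y^2 * (y^2 - 4y + 2) = -4y^4 + 16y^3 - 8y^2; subtract.
Step 2: -2y * (y^2 - 4y + 2) = -2y^3 + 8y^2 - 4y; subtract.
Step 3: -6 * (y^2 - 4y + 2) = -6y^2 + 24y - 12; subtract.
Quotient: -4y^2 - 2y - 6, Remainder: -4y - 2


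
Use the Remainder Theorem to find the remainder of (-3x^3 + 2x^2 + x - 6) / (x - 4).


By the Remainder Theorem, the remainder equals p(4):
  -3*(4)^3 = -192
  2*(4)^2 = 32
  1*(4)^1 = 4
  constant: -6
Sum: -192 + 32 + 4 - 6 = -162


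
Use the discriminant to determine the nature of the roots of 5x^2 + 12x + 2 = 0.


D = b^2 - 4ac = (12)^2 - 4(5)(2) = 144 - 40 = 104
Since D > 0: two distinct irrational roots


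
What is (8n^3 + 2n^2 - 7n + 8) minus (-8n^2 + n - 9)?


Distribute the minus sign:
  (8n^3 + 2n^2 - 7n + 8)
- (-8n^2 + n - 9)
Negate second polynomial: 8n^2 - n + 9
Add: 8n^3 + 10n^2 - 8n + 17


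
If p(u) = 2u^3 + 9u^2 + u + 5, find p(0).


Using direct substitution:
  2 * (0)^3 = 0
  9 * (0)^2 = 0
  1 * (0)^1 = 0
  constant: 5
Sum = 0 + 0 + 0 + 5 = 5


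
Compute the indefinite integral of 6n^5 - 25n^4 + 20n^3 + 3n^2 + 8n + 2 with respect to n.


Reverse power rule on each term:
  ∫ 6n^5 dn = n^6
  ∫ -25n^4 dn = -5n^5
  ∫ 20n^3 dn = 5n^4
  ∫ 3n^2 dn = n^3
  ∫ 8n dn = 4n^2
  ∫ 2 dn = 2n
F(n) = n^6 - 5n^5 + 5n^4 + n^3 + 4n^2 + 2n + C


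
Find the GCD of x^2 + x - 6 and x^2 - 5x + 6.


Factor each:
  x^2 + x - 6 = (x - 2)(x + 3)
  x^2 - 5x + 6 = (x - 2)(x - 3)
Common monic factor: x - 2


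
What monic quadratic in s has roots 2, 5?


p(s) = (s - 2)(s - 5)
Expand: s^2 - 7s + 10


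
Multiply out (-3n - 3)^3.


Expand (-3n - 3)^3 by repeated multiplication:
  (-3n - 3)^2 = 9n^2 + 18n + 9
= -27n^3 - 81n^2 - 81n - 27


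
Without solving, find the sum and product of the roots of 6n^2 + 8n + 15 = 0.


For an^2+bn+c=0: sum = -b/a, product = c/a.
a=6, b=8, c=15
Sum = -(8)/6 = -4/3
Product = (15)/6 = 5/2


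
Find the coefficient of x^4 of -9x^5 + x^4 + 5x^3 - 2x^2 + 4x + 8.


Read off the coefficient of x^4: 1


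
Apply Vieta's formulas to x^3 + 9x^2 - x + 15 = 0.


Monic cubic x^3+bx^2+cx+d=0: sum=-b, pairwise sum=c, product=-d.
b=9, c=-1, d=15
r1+r2+r3 = -9
r1r2+r1r3+r2r3 = -1
r1r2r3 = -15


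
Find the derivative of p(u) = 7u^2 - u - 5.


Apply the power rule term by term:
  d/du(7u^2) = 14u
  d/du(-u) = -1
  d/du(-5) = 0
p'(u) = 14u - 1


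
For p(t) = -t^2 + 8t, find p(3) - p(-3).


p(3) = 15
p(-3) = -33
p(3) - p(-3) = 15 + 33 = 48


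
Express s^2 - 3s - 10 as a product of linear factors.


Roots satisfy r1 + r2 = -b/a = 3 and r1*r2 = c/a = -10.
So r1 = -2, r2 = 5.
s^2 - 3s - 10 = (s - r1)(s - r2) = (s + 2)(s - 5)


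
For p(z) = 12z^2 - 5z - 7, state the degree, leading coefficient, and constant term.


Highest power of z is 2, with coefficient 12. Constant term is -7.
Degree = 2, leading coefficient = 12, constant term = -7


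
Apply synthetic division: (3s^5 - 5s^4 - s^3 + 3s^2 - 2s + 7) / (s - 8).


Synthetic division with c = 8. Coefficients: 3, -5, -1, 3, -2, 7
Bring down 3.
  3 * 8 = 24; 24 - 5 = 19
  19 * 8 = 152; 152 - 1 = 151
  151 * 8 = 1208; 1208 + 3 = 1211
  1211 * 8 = 9688; 9688 - 2 = 9686
  9686 * 8 = 77488; 77488 + 7 = 77495
Quotient: 3s^4 + 19s^3 + 151s^2 + 1211s + 9686, Remainder: 77495


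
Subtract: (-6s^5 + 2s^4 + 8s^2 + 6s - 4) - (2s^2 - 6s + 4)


Distribute the minus sign:
  (-6s^5 + 2s^4 + 8s^2 + 6s - 4)
- (2s^2 - 6s + 4)
Negate second polynomial: -2s^2 + 6s - 4
Add: -6s^5 + 2s^4 + 6s^2 + 12s - 8


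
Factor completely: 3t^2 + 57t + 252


Roots satisfy r1 + r2 = -b/a = -19 and r1*r2 = c/a = 84.
So r1 = -7, r2 = -12.
3t^2 + 57t + 252 = 3(t - r1)(t - r2) = 3(t + 7)(t + 12)


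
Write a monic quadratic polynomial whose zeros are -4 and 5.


p(x) = (x + 4)(x - 5)
Expand: x^2 - x - 20


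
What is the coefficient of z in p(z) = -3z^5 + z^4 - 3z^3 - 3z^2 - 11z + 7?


Read off the coefficient of z: -11


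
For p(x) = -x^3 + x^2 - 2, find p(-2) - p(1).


p(-2) = 10
p(1) = -2
p(-2) - p(1) = 10 + 2 = 12


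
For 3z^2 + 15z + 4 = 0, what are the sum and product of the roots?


For az^2+bz+c=0: sum = -b/a, product = c/a.
a=3, b=15, c=4
Sum = -(15)/3 = -5
Product = (4)/3 = 4/3


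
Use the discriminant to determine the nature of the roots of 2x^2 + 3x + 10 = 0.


D = b^2 - 4ac = (3)^2 - 4(2)(10) = 9 - 80 = -71
Since D < 0: two complex conjugate roots (no real roots)


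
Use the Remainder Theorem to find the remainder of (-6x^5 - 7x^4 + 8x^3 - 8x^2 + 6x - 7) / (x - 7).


By the Remainder Theorem, the remainder equals p(7):
  -6*(7)^5 = -100842
  -7*(7)^4 = -16807
  8*(7)^3 = 2744
  -8*(7)^2 = -392
  6*(7)^1 = 42
  constant: -7
Sum: -100842 - 16807 + 2744 - 392 + 42 - 7 = -115262


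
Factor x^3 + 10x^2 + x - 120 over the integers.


Try integer roots (divisors of -120). x=-5: p(-5)=0.
Divide out (x + 5): quotient is x^2 + 5x - 24.
Factor the quadratic: (x + 8)(x - 3)
Result: (x + 5)(x + 8)(x - 3)


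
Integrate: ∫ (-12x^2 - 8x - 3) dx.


Reverse power rule on each term:
  ∫ -12x^2 dx = -4x^3
  ∫ -8x dx = -4x^2
  ∫ -3 dx = -3x
F(x) = -4x^3 - 4x^2 - 3x + C


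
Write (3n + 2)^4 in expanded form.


Expand (3n + 2)^4 by repeated multiplication:
  (3n + 2)^2 = 9n^2 + 12n + 4
  (3n + 2)^3 = 27n^3 + 54n^2 + 36n + 8
= 81n^4 + 216n^3 + 216n^2 + 96n + 16


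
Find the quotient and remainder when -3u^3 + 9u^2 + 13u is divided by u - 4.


(-3u^3 + 9u^2 + 13u) / (u - 4)
Step 1: -3u^2 * (u - 4) = -3u^3 + 12u^2; subtract.
Step 2: -3u * (u - 4) = -3u^2 + 12u; subtract.
Step 3: 1 * (u - 4) = u - 4; subtract.
Quotient: -3u^2 - 3u + 1, Remainder: 4


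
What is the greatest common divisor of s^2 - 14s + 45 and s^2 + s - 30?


Factor each:
  s^2 - 14s + 45 = (s - 5)(s - 9)
  s^2 + s - 30 = (s - 5)(s + 6)
Common monic factor: s - 5


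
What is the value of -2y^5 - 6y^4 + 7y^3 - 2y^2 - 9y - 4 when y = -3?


Using direct substitution:
  -2 * (-3)^5 = 486
  -6 * (-3)^4 = -486
  7 * (-3)^3 = -189
  -2 * (-3)^2 = -18
  -9 * (-3)^1 = 27
  constant: -4
Sum = 486 - 486 - 189 - 18 + 27 - 4 = -184


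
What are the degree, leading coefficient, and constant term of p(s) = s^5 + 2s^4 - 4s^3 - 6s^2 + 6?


Highest power of s is 5, with coefficient 1. Constant term is 6.
Degree = 5, leading coefficient = 1, constant term = 6


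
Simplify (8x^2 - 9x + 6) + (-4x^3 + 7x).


Align terms by degree and add:
  8x^2 - 9x + 6
  -4x^3 + 7x
= -4x^3 + 8x^2 - 2x + 6
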